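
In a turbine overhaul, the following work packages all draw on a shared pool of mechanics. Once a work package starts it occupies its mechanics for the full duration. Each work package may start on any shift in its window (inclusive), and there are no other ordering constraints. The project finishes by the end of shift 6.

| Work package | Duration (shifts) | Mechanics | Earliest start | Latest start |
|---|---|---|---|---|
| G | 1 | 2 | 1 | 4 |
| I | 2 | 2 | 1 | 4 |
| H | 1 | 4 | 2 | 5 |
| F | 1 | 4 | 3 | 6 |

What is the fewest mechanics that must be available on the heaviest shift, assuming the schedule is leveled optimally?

4

Early-start (G@1, I@1, H@2, F@3) gives peak 6: s1:4  s2:6  s3:4  s4:0  s5:0  s6:0.
Shift H→3, F→4.
Schedule G@1, I@1, H@3, F@4: s1:4  s2:2  s3:4  s4:4  s5:0  s6:0 — peak 4.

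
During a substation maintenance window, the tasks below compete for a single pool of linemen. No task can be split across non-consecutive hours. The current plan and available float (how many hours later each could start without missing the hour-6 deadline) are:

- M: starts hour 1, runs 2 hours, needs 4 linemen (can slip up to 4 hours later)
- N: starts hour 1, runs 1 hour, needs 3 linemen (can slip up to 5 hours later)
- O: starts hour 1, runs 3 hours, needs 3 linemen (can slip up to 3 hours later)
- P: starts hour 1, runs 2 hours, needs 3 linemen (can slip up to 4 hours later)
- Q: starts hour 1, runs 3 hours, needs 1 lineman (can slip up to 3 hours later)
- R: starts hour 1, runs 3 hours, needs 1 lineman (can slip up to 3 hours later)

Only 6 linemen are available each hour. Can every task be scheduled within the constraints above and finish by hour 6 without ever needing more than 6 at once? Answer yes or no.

yes

Schedule M@1, N@3, O@4, P@4, Q@1, R@1: h1:6  h2:6  h3:5  h4:6  h5:6  h6:3 — peak 6 ≤ 6.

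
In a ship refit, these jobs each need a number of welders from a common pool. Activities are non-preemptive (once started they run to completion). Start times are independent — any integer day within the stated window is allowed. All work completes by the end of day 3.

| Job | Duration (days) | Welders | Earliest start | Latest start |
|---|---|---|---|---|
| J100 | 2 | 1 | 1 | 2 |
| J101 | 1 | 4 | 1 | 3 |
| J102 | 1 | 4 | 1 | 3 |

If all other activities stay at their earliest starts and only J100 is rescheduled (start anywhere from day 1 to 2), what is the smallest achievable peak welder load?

J100@1: d1:9  d2:1  d3:0 → peak 9
J100@2: d1:8  d2:1  d3:1 → peak 8
Best is J100@2, peak 8.

8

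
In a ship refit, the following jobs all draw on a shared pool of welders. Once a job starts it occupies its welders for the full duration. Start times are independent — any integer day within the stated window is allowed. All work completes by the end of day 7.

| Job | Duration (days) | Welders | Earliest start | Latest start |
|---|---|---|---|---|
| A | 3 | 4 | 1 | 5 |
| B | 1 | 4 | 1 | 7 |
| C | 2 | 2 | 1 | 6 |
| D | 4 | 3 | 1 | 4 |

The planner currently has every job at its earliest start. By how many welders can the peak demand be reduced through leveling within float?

6

Early-start peak: d1:13  d2:9  d3:7  d4:3  d5:0  d6:0  d7:0 ⇒ 13.
Leveled (A@1, B@4, C@1, D@3): d1:6  d2:6  d3:7  d4:7  d5:3  d6:3  d7:0 ⇒ 7.
Reduction 13 − 7 = 6.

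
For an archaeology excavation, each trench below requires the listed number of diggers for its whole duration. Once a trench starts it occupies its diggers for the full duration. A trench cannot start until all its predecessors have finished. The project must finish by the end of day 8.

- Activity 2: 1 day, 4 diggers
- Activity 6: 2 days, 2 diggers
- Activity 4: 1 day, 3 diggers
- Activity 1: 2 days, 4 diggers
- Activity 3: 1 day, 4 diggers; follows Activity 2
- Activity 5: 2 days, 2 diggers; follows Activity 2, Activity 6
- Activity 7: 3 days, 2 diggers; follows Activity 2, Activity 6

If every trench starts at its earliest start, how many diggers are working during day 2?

10

At early start, day 2 has: Activity 6, Activity 1, Activity 3.
Demand: 2 + 4 + 4 = 10.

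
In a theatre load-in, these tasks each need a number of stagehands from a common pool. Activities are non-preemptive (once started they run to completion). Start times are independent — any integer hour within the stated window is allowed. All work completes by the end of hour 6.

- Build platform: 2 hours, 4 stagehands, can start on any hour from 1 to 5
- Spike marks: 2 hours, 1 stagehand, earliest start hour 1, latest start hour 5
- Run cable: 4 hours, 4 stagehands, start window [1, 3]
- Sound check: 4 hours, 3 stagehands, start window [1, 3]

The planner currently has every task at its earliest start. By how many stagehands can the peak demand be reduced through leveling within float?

Early-start peak: h1:12  h2:12  h3:7  h4:7  h5:0  h6:0 ⇒ 12.
Leveled (Build platform@1, Spike marks@1, Run cable@3, Sound check@3): h1:5  h2:5  h3:7  h4:7  h5:7  h6:7 ⇒ 7.
Reduction 12 − 7 = 5.

5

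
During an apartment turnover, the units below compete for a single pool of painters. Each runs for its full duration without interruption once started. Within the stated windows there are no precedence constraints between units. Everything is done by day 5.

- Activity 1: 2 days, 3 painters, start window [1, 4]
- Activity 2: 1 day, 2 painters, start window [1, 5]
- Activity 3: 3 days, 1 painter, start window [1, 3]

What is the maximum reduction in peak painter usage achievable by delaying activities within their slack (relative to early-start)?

Early-start peak: d1:6  d2:4  d3:1  d4:0  d5:0 ⇒ 6.
Leveled (Activity 1@1, Activity 2@3, Activity 3@3): d1:3  d2:3  d3:3  d4:1  d5:1 ⇒ 3.
Reduction 6 − 3 = 3.

3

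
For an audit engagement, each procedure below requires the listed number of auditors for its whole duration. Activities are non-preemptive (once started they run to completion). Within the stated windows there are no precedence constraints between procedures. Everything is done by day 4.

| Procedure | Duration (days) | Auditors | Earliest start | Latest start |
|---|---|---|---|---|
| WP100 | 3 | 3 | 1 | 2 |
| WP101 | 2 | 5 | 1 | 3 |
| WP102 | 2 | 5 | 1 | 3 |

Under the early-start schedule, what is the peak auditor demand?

13

Early-start schedule: WP100@1, WP101@1, WP102@1.
Load per day: day 1: 13, day 2: 13, day 3: 3, day 4: 0.
Peak is 13.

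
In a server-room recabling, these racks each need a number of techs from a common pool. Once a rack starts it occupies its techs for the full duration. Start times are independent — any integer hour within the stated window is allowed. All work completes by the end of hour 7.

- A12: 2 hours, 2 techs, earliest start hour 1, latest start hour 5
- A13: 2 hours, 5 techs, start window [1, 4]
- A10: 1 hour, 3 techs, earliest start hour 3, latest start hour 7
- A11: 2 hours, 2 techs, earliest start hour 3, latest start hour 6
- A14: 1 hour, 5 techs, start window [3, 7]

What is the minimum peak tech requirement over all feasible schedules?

Early-start (A12@1, A13@1, A10@3, A11@3, A14@3) gives peak 10: h1:7  h2:7  h3:10  h4:2  h5:0  h6:0  h7:0.
Shift A13→3, A10→5, A11→5, A14→7.
Schedule A12@1, A13@3, A10@5, A11@5, A14@7: h1:2  h2:2  h3:5  h4:5  h5:5  h6:2  h7:5 — peak 5.

5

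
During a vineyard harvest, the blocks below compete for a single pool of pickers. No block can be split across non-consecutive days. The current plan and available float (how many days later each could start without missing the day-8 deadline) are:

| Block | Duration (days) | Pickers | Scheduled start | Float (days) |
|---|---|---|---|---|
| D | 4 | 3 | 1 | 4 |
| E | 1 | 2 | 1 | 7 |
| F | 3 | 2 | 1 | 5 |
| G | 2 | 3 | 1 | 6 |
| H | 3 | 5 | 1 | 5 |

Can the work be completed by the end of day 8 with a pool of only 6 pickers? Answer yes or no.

Schedule D@1, E@5, F@1, G@4, H@6: d1:5  d2:5  d3:5  d4:6  d5:5  d6:5  d7:5  d8:5 — peak 6 ≤ 6.

yes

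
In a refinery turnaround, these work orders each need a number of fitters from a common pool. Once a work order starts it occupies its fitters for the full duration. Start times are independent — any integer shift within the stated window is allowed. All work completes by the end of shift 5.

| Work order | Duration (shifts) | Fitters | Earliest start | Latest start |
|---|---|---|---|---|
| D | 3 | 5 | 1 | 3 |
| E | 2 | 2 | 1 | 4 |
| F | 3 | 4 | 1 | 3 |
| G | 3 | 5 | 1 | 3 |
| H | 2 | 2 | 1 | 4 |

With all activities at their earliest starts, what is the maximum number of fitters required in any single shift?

Early-start schedule: D@1, E@1, F@1, G@1, H@1.
Load per shift: shift 1: 18, shift 2: 18, shift 3: 14, shift 4: 0, shift 5: 0.
Peak is 18.

18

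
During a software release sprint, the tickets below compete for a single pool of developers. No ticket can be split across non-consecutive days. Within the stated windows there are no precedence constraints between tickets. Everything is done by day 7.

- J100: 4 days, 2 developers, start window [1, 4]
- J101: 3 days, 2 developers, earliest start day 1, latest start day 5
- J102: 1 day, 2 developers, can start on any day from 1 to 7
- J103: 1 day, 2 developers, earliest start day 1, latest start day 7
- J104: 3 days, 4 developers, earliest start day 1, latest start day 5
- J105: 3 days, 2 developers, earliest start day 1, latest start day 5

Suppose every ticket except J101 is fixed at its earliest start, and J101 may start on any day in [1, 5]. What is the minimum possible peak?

J101@1: d1:14  d2:10  d3:10  d4:2  d5:0  d6:0  d7:0 → peak 14
J101@2: d1:12  d2:10  d3:10  d4:4  d5:0  d6:0  d7:0 → peak 12
J101@3: d1:12  d2:8  d3:10  d4:4  d5:2  d6:0  d7:0 → peak 12
J101@4: d1:12  d2:8  d3:8  d4:4  d5:2  d6:2  d7:0 → peak 12
J101@5: d1:12  d2:8  d3:8  d4:2  d5:2  d6:2  d7:2 → peak 12
Best is J101@2, peak 12.

12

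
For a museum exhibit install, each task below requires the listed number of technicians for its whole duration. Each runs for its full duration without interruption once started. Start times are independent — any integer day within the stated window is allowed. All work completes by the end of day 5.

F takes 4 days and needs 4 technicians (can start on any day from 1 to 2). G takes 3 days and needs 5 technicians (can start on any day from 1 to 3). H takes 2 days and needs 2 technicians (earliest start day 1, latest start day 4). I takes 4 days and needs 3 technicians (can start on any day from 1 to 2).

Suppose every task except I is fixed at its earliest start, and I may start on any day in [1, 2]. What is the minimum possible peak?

I@1: d1:14  d2:14  d3:12  d4:7  d5:0 → peak 14
I@2: d1:11  d2:14  d3:12  d4:7  d5:3 → peak 14
Best is I@1, peak 14.

14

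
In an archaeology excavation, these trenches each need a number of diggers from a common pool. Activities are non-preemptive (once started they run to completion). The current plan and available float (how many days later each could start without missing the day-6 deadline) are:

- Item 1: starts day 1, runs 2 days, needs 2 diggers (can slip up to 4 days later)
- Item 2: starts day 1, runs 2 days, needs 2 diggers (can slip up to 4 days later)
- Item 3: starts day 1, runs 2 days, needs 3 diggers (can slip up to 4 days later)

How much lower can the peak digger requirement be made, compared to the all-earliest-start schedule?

4

Early-start peak: d1:7  d2:7  d3:0  d4:0  d5:0  d6:0 ⇒ 7.
Leveled (Item 1@1, Item 2@3, Item 3@5): d1:2  d2:2  d3:2  d4:2  d5:3  d6:3 ⇒ 3.
Reduction 7 − 3 = 4.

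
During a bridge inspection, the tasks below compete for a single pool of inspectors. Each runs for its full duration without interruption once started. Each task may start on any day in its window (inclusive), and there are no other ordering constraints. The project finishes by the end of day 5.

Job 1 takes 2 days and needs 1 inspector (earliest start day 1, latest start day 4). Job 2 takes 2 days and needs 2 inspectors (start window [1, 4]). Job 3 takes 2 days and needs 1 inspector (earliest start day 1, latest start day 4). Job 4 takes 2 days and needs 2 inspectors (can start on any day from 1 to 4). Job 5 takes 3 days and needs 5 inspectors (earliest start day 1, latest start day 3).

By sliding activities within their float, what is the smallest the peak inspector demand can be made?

6

Early-start (Job 1@1, Job 2@1, Job 3@1, Job 4@1, Job 5@1) gives peak 11: d1:11  d2:11  d3:5  d4:0  d5:0.
Shift Job 5→3.
Schedule Job 1@1, Job 2@1, Job 3@1, Job 4@1, Job 5@3: d1:6  d2:6  d3:5  d4:5  d5:5 — peak 6.
Total inspector-days = 27 over 5 days ⇒ peak ≥ ⌈27/5⌉ = 6, so 6 is optimal.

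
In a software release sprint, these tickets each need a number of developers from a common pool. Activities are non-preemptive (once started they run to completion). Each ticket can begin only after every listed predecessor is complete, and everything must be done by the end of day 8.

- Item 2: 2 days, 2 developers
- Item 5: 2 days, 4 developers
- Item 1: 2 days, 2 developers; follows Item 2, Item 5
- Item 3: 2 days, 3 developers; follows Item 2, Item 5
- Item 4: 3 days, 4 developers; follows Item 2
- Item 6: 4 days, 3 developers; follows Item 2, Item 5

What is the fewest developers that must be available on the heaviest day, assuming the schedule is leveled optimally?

7

Early-start (Item 2@1, Item 5@1, Item 1@3, Item 3@3, Item 4@3, Item 6@3) gives peak 12: d1:6  d2:6  d3:12  d4:12  d5:7  d6:3  d7:0  d8:0.
Shift Item 4→5, Item 6→5.
Schedule Item 2@1, Item 5@1, Item 1@3, Item 3@3, Item 4@5, Item 6@5: d1:6  d2:6  d3:5  d4:5  d5:7  d6:7  d7:7  d8:3 — peak 7.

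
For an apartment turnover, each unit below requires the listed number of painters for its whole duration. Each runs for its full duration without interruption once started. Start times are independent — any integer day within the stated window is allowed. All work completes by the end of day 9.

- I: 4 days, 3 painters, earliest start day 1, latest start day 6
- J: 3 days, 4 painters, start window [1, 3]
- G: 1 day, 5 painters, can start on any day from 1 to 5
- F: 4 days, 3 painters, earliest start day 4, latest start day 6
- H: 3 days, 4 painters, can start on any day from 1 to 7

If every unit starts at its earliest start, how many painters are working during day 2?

At early start, day 2 has: I, J, H.
Demand: 3 + 4 + 4 = 11.

11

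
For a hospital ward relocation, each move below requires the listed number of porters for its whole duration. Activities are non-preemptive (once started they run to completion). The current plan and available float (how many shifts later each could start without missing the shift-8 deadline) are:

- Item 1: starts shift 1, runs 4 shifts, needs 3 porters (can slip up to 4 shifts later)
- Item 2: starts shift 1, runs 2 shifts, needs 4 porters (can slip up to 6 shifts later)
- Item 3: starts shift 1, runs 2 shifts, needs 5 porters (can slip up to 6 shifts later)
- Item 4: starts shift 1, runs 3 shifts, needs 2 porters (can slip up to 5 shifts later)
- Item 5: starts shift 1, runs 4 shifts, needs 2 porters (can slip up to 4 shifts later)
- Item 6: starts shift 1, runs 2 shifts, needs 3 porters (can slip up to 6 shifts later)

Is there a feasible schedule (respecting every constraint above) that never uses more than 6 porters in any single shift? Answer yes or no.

Total porter-shifts = 50; over 8 shifts the average is 50/8 > 6, so some shift must exceed 6.

no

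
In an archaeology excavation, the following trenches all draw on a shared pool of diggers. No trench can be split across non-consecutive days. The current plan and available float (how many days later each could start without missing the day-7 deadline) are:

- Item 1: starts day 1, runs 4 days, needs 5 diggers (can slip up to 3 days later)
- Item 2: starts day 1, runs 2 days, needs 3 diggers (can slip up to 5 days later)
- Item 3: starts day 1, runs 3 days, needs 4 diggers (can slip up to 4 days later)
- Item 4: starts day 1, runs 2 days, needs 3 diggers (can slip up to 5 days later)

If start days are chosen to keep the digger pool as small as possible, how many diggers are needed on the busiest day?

Early-start (Item 1@1, Item 2@1, Item 3@1, Item 4@1) gives peak 15: d1:15  d2:15  d3:9  d4:5  d5:0  d6:0  d7:0.
Shift Item 3→5, Item 4→3.
Schedule Item 1@1, Item 2@1, Item 3@5, Item 4@3: d1:8  d2:8  d3:8  d4:8  d5:4  d6:4  d7:4 — peak 8.

8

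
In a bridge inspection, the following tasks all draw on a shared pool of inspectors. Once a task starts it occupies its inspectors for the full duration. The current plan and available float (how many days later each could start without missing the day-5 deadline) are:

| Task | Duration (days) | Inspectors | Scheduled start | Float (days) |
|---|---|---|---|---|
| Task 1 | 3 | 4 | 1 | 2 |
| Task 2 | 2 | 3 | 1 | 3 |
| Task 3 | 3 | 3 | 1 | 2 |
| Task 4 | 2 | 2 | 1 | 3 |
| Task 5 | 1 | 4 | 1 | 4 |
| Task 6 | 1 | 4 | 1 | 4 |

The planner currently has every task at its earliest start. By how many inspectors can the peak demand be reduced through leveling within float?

Early-start peak: d1:20  d2:12  d3:7  d4:0  d5:0 ⇒ 20.
Leveled (Task 1@1, Task 2@4, Task 3@3, Task 4@4, Task 5@1, Task 6@2): d1:8  d2:8  d3:7  d4:8  d5:8 ⇒ 8.
Reduction 20 − 8 = 12.

12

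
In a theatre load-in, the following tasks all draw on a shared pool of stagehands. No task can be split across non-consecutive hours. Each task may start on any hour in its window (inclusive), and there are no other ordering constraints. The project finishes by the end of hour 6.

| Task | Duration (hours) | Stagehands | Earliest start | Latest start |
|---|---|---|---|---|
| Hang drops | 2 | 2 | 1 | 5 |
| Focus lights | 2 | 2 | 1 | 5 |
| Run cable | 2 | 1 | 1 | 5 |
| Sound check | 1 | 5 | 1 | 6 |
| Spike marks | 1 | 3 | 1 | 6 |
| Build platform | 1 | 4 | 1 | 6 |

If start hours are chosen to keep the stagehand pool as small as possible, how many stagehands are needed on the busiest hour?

5

Early-start (Hang drops@1, Focus lights@1, Run cable@1, Sound check@1, Spike marks@1, Build platform@1) gives peak 17: h1:17  h2:5  h3:0  h4:0  h5:0  h6:0.
Shift Sound check→3, Spike marks→4, Build platform→5.
Schedule Hang drops@1, Focus lights@1, Run cable@1, Sound check@3, Spike marks@4, Build platform@5: h1:5  h2:5  h3:5  h4:3  h5:4  h6:0 — peak 5.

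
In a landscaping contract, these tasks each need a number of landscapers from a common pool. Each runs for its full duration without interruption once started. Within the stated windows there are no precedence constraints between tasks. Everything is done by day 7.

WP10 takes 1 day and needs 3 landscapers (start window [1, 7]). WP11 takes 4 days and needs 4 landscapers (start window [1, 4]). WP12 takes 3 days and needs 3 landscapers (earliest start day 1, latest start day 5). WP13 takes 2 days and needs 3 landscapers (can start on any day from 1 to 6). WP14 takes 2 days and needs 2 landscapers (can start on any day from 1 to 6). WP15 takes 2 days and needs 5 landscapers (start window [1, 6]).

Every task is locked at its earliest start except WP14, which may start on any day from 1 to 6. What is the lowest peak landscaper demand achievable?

18

WP14@1: d1:20  d2:17  d3:7  d4:4  d5:0  d6:0  d7:0 → peak 20
WP14@2: d1:18  d2:17  d3:9  d4:4  d5:0  d6:0  d7:0 → peak 18
WP14@3: d1:18  d2:15  d3:9  d4:6  d5:0  d6:0  d7:0 → peak 18
WP14@4: d1:18  d2:15  d3:7  d4:6  d5:2  d6:0  d7:0 → peak 18
WP14@5: d1:18  d2:15  d3:7  d4:4  d5:2  d6:2  d7:0 → peak 18
WP14@6: d1:18  d2:15  d3:7  d4:4  d5:0  d6:2  d7:2 → peak 18
Best is WP14@2, peak 18.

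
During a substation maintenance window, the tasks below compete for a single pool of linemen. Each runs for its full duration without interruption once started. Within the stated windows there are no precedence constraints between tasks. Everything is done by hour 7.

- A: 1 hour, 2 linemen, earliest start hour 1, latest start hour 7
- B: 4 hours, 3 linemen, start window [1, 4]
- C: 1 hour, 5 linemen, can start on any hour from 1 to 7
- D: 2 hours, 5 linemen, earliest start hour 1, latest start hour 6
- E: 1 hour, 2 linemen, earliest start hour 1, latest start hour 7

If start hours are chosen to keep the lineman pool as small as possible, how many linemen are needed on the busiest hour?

Early-start (A@1, B@1, C@1, D@1, E@1) gives peak 17: h1:17  h2:8  h3:3  h4:3  h5:0  h6:0  h7:0.
Shift C→5, D→6, E→2.
Schedule A@1, B@1, C@5, D@6, E@2: h1:5  h2:5  h3:3  h4:3  h5:5  h6:5  h7:5 — peak 5.
Total lineman-hours = 31 over 7 hours ⇒ peak ≥ ⌈31/7⌉ = 5, so 5 is optimal.

5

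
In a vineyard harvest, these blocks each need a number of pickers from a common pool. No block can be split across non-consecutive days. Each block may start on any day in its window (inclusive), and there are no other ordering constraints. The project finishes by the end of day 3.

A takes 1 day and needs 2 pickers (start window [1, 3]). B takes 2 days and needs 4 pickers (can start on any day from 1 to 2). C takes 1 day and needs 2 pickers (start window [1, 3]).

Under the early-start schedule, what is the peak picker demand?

Early-start schedule: A@1, B@1, C@1.
Load per day: day 1: 8, day 2: 4, day 3: 0.
Peak is 8.

8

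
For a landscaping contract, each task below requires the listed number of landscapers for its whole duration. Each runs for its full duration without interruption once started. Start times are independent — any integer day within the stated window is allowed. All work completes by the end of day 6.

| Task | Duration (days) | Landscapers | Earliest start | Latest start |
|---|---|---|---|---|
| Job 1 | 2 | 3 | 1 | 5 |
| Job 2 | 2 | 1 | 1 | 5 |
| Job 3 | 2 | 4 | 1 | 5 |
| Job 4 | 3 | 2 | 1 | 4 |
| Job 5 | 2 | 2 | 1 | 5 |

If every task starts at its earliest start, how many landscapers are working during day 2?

12

At early start, day 2 has: Job 1, Job 2, Job 3, Job 4, Job 5.
Demand: 3 + 1 + 4 + 2 + 2 = 12.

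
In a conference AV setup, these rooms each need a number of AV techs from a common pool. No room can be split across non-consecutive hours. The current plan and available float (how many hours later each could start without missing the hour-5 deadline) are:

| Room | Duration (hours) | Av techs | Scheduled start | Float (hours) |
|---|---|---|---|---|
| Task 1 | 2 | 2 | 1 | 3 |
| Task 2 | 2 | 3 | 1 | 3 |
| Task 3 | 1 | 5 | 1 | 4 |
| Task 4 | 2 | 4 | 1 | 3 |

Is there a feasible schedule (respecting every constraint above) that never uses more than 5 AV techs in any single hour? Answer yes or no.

yes

Schedule Task 1@1, Task 2@1, Task 3@3, Task 4@4: h1:5  h2:5  h3:5  h4:4  h5:4 — peak 5 ≤ 5.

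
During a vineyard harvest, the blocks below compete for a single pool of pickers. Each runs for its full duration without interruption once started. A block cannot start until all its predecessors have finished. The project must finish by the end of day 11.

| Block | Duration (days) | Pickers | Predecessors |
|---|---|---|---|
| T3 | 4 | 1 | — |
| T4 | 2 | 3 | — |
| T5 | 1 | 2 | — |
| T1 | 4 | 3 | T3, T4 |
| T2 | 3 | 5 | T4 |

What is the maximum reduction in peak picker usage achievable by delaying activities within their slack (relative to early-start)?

3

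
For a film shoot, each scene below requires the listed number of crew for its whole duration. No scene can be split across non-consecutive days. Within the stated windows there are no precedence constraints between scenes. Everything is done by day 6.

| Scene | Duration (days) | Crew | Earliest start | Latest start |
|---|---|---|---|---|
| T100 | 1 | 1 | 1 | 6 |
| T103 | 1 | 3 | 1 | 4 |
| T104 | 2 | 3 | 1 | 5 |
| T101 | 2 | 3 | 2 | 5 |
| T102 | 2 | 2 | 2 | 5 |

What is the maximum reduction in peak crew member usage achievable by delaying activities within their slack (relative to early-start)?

3

Early-start peak: d1:7  d2:8  d3:5  d4:0  d5:0  d6:0 ⇒ 8.
Leveled (T100@1, T103@1, T104@2, T101@4, T102@2): d1:4  d2:5  d3:5  d4:3  d5:3  d6:0 ⇒ 5.
Reduction 8 − 5 = 3.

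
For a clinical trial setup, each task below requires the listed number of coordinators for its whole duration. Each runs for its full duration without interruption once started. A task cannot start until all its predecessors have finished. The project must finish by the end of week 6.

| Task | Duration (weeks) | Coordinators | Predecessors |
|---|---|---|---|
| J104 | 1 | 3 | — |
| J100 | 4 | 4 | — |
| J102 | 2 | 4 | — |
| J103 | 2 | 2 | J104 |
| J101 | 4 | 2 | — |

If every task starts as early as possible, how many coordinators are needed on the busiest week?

13

Early-start schedule: J104@1, J100@1, J102@1, J103@2, J101@1.
Load per week: week 1: 13, week 2: 12, week 3: 8, week 4: 6, week 5: 0, week 6: 0.
Peak is 13.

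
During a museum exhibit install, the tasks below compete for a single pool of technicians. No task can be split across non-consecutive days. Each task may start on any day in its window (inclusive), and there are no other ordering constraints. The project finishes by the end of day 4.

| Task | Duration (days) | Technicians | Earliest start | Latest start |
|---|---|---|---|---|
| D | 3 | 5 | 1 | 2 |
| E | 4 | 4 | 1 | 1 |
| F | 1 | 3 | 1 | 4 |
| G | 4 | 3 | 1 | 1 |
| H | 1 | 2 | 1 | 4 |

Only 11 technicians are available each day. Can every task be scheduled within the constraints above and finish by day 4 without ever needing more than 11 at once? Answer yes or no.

Total technician-days = 48; over 4 days the average is 48/4 > 11, so some day must exceed 11.

no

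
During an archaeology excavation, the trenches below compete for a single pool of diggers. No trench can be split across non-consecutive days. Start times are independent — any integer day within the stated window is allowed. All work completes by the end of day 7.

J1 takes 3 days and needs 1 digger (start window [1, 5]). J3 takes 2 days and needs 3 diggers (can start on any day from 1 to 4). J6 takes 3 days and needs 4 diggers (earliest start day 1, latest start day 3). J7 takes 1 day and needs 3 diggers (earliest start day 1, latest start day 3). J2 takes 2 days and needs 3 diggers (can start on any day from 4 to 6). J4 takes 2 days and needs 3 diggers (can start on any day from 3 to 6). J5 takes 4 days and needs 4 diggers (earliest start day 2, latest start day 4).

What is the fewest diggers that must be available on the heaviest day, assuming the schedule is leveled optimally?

Early-start (J1@1, J3@1, J6@1, J7@1, J2@4, J4@3, J5@2) gives peak 12: d1:11  d2:12  d3:12  d4:10  d5:7  d6:0  d7:0.
Shift J7→3, J4→6, J5→4.
Schedule J1@1, J3@1, J6@1, J7@3, J2@4, J4@6, J5@4: d1:8  d2:8  d3:8  d4:7  d5:7  d6:7  d7:7 — peak 8.
Total digger-days = 52 over 7 days ⇒ peak ≥ ⌈52/7⌉ = 8, so 8 is optimal.

8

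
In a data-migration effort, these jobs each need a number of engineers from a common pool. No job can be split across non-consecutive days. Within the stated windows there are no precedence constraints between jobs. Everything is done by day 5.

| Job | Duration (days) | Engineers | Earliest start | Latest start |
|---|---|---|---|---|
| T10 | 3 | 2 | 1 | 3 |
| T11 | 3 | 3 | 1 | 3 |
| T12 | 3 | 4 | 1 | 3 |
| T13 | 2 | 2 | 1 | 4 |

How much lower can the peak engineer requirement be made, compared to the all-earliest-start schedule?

2

Early-start peak: d1:11  d2:11  d3:9  d4:0  d5:0 ⇒ 11.
Leveled (T10@1, T11@1, T12@1, T13@4): d1:9  d2:9  d3:9  d4:2  d5:2 ⇒ 9.
Reduction 11 − 9 = 2.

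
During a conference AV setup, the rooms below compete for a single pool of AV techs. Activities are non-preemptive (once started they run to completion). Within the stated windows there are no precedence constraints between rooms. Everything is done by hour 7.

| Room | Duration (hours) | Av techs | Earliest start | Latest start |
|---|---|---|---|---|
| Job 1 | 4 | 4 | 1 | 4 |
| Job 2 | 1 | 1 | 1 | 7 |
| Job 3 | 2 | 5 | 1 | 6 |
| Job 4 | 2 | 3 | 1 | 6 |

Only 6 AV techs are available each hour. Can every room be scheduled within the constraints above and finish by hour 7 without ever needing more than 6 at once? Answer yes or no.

no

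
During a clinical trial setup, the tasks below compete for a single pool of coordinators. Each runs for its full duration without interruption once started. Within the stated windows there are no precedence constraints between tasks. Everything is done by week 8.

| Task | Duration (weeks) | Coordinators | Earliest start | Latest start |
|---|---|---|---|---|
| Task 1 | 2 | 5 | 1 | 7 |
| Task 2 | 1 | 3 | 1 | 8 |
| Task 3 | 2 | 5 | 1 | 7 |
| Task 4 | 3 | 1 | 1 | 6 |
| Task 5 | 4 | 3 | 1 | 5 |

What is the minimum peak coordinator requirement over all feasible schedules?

Early-start (Task 1@1, Task 2@1, Task 3@1, Task 4@1, Task 5@1) gives peak 17: w1:17  w2:14  w3:4  w4:3  w5:0  w6:0  w7:0  w8:0.
Shift Task 2→3, Task 3→7, Task 4→4, Task 5→3.
Schedule Task 1@1, Task 2@3, Task 3@7, Task 4@4, Task 5@3: w1:5  w2:5  w3:6  w4:4  w5:4  w6:4  w7:5  w8:5 — peak 6.

6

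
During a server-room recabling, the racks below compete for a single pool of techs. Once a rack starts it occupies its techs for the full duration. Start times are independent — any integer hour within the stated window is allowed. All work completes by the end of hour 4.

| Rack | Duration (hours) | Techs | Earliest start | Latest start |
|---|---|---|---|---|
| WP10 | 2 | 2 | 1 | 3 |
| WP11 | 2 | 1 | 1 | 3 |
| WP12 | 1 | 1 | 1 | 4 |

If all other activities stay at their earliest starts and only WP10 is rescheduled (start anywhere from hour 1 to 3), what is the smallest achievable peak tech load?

WP10@1: h1:4  h2:3  h3:0  h4:0 → peak 4
WP10@2: h1:2  h2:3  h3:2  h4:0 → peak 3
WP10@3: h1:2  h2:1  h3:2  h4:2 → peak 2
Best is WP10@3, peak 2.

2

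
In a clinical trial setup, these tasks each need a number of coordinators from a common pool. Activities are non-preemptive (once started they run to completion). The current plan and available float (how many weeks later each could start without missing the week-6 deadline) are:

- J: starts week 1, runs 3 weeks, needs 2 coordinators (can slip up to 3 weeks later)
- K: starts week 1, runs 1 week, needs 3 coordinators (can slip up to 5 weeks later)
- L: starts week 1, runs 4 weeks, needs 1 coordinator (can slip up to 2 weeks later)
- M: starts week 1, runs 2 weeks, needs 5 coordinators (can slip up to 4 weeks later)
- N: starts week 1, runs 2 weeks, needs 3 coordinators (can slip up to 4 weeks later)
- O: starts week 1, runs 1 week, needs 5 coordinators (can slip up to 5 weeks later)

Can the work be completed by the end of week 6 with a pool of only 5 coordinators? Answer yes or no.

Total coordinator-weeks = 34; over 6 weeks the average is 34/6 > 5, so some week must exceed 5.

no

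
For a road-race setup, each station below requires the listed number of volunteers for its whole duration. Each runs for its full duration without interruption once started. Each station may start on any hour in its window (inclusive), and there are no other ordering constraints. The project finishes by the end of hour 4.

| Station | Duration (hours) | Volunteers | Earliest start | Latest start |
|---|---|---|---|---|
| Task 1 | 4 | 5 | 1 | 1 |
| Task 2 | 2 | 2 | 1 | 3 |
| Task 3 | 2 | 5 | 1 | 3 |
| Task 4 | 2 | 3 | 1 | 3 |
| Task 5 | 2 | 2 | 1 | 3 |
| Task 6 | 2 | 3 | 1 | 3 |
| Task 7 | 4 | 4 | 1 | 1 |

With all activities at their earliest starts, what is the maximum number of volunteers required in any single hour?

Early-start schedule: Task 1@1, Task 2@1, Task 3@1, Task 4@1, Task 5@1, Task 6@1, Task 7@1.
Load per hour: hour 1: 24, hour 2: 24, hour 3: 9, hour 4: 9.
Peak is 24.

24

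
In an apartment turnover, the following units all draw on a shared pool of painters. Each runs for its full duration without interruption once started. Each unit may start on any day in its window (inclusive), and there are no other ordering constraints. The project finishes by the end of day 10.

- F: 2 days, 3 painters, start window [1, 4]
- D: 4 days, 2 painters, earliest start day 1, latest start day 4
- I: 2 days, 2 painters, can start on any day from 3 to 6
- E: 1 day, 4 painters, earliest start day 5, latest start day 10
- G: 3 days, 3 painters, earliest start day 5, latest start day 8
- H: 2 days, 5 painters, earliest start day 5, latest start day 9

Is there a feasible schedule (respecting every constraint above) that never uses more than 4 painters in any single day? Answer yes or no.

Total painter-days = 41; over 10 days the average is 41/10 > 4, so some day must exceed 4.

no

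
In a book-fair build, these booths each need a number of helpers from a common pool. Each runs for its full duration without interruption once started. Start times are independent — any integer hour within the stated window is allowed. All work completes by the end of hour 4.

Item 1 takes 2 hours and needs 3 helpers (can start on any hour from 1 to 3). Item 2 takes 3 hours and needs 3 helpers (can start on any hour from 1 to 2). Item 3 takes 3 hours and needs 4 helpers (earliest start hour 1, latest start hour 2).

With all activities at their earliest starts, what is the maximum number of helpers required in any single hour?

10

Early-start schedule: Item 1@1, Item 2@1, Item 3@1.
Load per hour: hour 1: 10, hour 2: 10, hour 3: 7, hour 4: 0.
Peak is 10.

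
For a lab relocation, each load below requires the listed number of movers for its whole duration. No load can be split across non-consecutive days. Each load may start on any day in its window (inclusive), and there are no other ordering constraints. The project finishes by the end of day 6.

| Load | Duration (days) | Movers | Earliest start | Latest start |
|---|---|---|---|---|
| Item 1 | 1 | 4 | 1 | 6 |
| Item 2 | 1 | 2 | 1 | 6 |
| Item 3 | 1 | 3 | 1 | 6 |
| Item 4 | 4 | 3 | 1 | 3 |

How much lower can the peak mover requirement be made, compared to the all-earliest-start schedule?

7

Early-start peak: d1:12  d2:3  d3:3  d4:3  d5:0  d6:0 ⇒ 12.
Leveled (Item 1@1, Item 2@2, Item 3@2, Item 4@3): d1:4  d2:5  d3:3  d4:3  d5:3  d6:3 ⇒ 5.
Reduction 12 − 5 = 7.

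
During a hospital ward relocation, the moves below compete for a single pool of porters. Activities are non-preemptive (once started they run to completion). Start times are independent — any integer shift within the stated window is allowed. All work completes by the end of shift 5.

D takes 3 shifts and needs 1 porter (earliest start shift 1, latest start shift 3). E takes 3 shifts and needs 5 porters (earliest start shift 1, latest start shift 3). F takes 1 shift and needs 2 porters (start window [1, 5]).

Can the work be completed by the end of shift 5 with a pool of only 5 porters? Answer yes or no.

The minimum achievable peak is 6; 5 < 6, so no feasible schedule stays within the cap.

no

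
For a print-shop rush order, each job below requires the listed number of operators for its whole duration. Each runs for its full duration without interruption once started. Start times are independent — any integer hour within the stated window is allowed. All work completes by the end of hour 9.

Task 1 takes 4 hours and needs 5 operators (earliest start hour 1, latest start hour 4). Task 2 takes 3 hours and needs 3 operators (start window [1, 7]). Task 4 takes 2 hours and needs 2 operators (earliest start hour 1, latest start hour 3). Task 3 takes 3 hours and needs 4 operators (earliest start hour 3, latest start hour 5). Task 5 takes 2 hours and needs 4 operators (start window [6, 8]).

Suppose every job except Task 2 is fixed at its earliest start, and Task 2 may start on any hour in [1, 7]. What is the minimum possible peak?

Task 2@1: h1:10  h2:10  h3:12  h4:9  h5:4  h6:4  h7:4  h8:0  h9:0 → peak 12
Task 2@2: h1:7  h2:10  h3:12  h4:12  h5:4  h6:4  h7:4  h8:0  h9:0 → peak 12
Task 2@3: h1:7  h2:7  h3:12  h4:12  h5:7  h6:4  h7:4  h8:0  h9:0 → peak 12
Task 2@4: h1:7  h2:7  h3:9  h4:12  h5:7  h6:7  h7:4  h8:0  h9:0 → peak 12
Task 2@5: h1:7  h2:7  h3:9  h4:9  h5:7  h6:7  h7:7  h8:0  h9:0 → peak 9
Task 2@6: h1:7  h2:7  h3:9  h4:9  h5:4  h6:7  h7:7  h8:3  h9:0 → peak 9
Task 2@7: h1:7  h2:7  h3:9  h4:9  h5:4  h6:4  h7:7  h8:3  h9:3 → peak 9
Best is Task 2@5, peak 9.

9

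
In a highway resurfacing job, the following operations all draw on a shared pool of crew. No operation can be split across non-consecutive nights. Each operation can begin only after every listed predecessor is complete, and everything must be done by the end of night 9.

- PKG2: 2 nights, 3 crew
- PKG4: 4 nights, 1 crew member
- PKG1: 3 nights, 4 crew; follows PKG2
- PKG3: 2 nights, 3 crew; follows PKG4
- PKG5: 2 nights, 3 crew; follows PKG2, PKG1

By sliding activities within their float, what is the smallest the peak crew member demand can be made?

Early-start (PKG2@1, PKG4@1, PKG1@3, PKG3@5, PKG5@6) gives peak 7: n1:4  n2:4  n3:5  n4:5  n5:7  n6:6  n7:3  n8:0  n9:0.
Shift PKG3→6, PKG5→8.
Schedule PKG2@1, PKG4@1, PKG1@3, PKG3@6, PKG5@8: n1:4  n2:4  n3:5  n4:5  n5:4  n6:3  n7:3  n8:3  n9:3 — peak 5.

5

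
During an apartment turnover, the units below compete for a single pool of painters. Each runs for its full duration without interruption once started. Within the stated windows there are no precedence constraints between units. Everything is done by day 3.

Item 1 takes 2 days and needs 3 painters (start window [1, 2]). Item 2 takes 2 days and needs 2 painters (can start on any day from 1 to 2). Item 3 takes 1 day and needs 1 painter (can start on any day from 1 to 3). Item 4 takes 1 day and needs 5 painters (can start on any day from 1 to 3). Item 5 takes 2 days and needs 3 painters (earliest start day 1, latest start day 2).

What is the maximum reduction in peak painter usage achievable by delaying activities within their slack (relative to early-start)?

6

Early-start peak: d1:14  d2:8  d3:0 ⇒ 14.
Leveled (Item 1@1, Item 2@1, Item 3@1, Item 4@3, Item 5@2): d1:6  d2:8  d3:8 ⇒ 8.
Reduction 14 − 8 = 6.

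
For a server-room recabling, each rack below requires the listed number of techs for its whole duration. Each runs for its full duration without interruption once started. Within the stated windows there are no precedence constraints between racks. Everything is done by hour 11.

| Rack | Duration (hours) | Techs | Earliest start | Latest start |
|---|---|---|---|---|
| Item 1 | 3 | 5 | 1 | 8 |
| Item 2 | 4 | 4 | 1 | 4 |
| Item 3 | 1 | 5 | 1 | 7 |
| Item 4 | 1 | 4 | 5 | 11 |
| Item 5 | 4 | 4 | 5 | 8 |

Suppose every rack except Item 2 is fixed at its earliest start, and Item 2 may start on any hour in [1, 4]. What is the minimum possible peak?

12

Item 2@1: h1:14  h2:9  h3:9  h4:4  h5:8  h6:4  h7:4  h8:4  h9:0  h10:0  h11:0 → peak 14
Item 2@2: h1:10  h2:9  h3:9  h4:4  h5:12  h6:4  h7:4  h8:4  h9:0  h10:0  h11:0 → peak 12
Item 2@3: h1:10  h2:5  h3:9  h4:4  h5:12  h6:8  h7:4  h8:4  h9:0  h10:0  h11:0 → peak 12
Item 2@4: h1:10  h2:5  h3:5  h4:4  h5:12  h6:8  h7:8  h8:4  h9:0  h10:0  h11:0 → peak 12
Best is Item 2@2, peak 12.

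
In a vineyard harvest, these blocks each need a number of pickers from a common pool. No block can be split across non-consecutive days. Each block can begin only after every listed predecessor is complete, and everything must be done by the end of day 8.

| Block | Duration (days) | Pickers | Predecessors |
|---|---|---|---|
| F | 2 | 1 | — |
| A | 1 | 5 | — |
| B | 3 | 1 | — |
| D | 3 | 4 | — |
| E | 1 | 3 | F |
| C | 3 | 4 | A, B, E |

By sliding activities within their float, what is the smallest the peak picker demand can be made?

Early-start (F@1, A@1, B@1, D@1, E@3, C@4) gives peak 11: d1:11  d2:6  d3:8  d4:4  d5:4  d6:4  d7:0  d8:0.
Shift B→2, D→2, E→5, C→6.
Schedule F@1, A@1, B@2, D@2, E@5, C@6: d1:6  d2:6  d3:5  d4:5  d5:3  d6:4  d7:4  d8:4 — peak 6.

6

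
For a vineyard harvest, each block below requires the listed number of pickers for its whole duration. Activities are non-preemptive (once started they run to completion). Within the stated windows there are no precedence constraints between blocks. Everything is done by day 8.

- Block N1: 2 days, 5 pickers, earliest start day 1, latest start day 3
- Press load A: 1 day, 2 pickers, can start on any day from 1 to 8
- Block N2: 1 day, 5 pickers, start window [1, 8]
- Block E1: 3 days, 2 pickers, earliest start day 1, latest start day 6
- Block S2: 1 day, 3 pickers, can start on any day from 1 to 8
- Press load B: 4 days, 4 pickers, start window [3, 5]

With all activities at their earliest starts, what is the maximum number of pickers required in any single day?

Early-start schedule: Block N1@1, Press load A@1, Block N2@1, Block E1@1, Block S2@1, Press load B@3.
Load per day: day 1: 17, day 2: 7, day 3: 6, day 4: 4, day 5: 4, day 6: 4, day 7: 0, day 8: 0.
Peak is 17.

17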